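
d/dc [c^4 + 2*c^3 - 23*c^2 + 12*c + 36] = 4*c^3 + 6*c^2 - 46*c + 12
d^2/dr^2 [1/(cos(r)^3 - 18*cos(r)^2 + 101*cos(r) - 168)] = ((407*cos(r) - 144*cos(2*r) + 9*cos(3*r))*(cos(r)^3 - 18*cos(r)^2 + 101*cos(r) - 168)/4 + 2*(3*cos(r)^2 - 36*cos(r) + 101)^2*sin(r)^2)/(cos(r)^3 - 18*cos(r)^2 + 101*cos(r) - 168)^3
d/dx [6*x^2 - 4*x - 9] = 12*x - 4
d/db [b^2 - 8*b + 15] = 2*b - 8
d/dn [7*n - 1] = 7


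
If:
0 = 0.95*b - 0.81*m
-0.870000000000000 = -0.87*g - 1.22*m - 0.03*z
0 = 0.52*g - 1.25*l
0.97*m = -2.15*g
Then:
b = 0.896434921264152 - 0.0309115490091087*z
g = 0.0163565847900624*z - 0.474340958911809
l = 0.00680433927266595*z - 0.197325838907313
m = 1.05137429037154 - 0.0362542858748806*z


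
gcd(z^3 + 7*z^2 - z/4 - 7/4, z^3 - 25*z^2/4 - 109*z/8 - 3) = 1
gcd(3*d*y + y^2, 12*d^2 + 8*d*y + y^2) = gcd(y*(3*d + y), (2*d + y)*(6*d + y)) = 1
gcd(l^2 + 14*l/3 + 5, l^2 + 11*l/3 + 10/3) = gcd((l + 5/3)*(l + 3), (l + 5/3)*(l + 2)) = l + 5/3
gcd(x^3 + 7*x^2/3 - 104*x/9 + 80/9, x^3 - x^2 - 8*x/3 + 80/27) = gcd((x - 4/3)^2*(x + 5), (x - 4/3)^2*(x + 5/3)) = x^2 - 8*x/3 + 16/9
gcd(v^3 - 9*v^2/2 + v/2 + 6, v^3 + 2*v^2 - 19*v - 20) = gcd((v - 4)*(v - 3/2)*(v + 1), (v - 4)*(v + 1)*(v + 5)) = v^2 - 3*v - 4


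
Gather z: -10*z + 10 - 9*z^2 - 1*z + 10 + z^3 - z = z^3 - 9*z^2 - 12*z + 20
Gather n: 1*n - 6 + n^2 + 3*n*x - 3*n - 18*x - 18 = n^2 + n*(3*x - 2) - 18*x - 24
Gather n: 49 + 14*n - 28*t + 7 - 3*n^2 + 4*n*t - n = -3*n^2 + n*(4*t + 13) - 28*t + 56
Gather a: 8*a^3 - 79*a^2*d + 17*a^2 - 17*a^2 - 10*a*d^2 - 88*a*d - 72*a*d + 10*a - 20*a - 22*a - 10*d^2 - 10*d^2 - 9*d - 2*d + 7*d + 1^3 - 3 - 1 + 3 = 8*a^3 - 79*a^2*d + a*(-10*d^2 - 160*d - 32) - 20*d^2 - 4*d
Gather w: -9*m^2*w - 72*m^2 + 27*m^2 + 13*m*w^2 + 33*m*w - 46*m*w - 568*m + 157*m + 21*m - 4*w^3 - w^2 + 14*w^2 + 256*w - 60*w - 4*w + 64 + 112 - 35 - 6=-45*m^2 - 390*m - 4*w^3 + w^2*(13*m + 13) + w*(-9*m^2 - 13*m + 192) + 135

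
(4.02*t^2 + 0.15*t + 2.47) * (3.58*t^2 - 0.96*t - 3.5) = 14.3916*t^4 - 3.3222*t^3 - 5.3714*t^2 - 2.8962*t - 8.645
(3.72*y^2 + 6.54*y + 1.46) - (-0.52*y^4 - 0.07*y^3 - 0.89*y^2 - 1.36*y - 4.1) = 0.52*y^4 + 0.07*y^3 + 4.61*y^2 + 7.9*y + 5.56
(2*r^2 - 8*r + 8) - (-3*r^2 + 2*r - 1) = 5*r^2 - 10*r + 9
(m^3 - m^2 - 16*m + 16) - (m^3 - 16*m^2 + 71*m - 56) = 15*m^2 - 87*m + 72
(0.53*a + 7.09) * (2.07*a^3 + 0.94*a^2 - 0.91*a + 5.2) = 1.0971*a^4 + 15.1745*a^3 + 6.1823*a^2 - 3.6959*a + 36.868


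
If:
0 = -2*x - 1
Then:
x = -1/2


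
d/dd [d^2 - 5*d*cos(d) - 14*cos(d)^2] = 5*d*sin(d) + 2*d + 14*sin(2*d) - 5*cos(d)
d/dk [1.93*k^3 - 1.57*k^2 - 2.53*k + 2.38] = 5.79*k^2 - 3.14*k - 2.53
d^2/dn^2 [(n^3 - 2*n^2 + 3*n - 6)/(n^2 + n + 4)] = 4*(n^3 + 9*n^2 - 3*n - 13)/(n^6 + 3*n^5 + 15*n^4 + 25*n^3 + 60*n^2 + 48*n + 64)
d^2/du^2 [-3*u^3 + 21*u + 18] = -18*u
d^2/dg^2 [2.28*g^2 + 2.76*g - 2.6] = 4.56000000000000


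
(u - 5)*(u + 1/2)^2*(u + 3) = u^4 - u^3 - 67*u^2/4 - 31*u/2 - 15/4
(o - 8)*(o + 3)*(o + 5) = o^3 - 49*o - 120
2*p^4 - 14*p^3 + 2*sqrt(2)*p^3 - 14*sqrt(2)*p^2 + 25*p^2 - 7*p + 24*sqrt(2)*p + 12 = (p - 4)*(p - 3)*(sqrt(2)*p + 1)^2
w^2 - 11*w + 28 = (w - 7)*(w - 4)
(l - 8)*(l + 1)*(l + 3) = l^3 - 4*l^2 - 29*l - 24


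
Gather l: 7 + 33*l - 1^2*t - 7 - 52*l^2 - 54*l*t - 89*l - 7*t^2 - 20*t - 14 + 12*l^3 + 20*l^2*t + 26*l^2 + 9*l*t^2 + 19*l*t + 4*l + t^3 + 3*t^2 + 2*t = 12*l^3 + l^2*(20*t - 26) + l*(9*t^2 - 35*t - 52) + t^3 - 4*t^2 - 19*t - 14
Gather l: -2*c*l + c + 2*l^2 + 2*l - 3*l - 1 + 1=c + 2*l^2 + l*(-2*c - 1)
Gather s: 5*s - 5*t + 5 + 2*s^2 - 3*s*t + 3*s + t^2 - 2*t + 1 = 2*s^2 + s*(8 - 3*t) + t^2 - 7*t + 6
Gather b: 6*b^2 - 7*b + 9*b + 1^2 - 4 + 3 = 6*b^2 + 2*b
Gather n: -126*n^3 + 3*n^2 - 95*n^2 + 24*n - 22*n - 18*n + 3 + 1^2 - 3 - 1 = -126*n^3 - 92*n^2 - 16*n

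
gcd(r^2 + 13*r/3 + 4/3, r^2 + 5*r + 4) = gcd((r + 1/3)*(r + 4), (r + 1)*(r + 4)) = r + 4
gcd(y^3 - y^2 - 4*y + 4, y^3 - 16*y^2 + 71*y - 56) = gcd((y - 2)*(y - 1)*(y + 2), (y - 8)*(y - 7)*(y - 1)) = y - 1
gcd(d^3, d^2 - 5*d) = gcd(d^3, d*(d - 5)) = d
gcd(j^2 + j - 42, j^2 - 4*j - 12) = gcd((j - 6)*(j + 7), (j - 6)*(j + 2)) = j - 6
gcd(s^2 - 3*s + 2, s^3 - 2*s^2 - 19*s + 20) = s - 1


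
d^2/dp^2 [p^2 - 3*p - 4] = 2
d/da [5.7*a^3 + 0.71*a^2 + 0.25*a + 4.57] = 17.1*a^2 + 1.42*a + 0.25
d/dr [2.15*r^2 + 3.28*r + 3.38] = 4.3*r + 3.28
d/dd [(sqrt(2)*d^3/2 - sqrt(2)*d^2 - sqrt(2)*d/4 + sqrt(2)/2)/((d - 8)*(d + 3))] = sqrt(2)*(2*d^4 - 20*d^3 - 123*d^2 + 188*d + 34)/(4*(d^4 - 10*d^3 - 23*d^2 + 240*d + 576))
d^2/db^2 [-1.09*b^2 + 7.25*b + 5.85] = -2.18000000000000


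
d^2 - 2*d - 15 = (d - 5)*(d + 3)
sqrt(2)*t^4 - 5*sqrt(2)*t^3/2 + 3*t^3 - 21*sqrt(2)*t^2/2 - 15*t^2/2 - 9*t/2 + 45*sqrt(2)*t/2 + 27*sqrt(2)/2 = (t - 3)*(t - 3*sqrt(2)/2)*(t + 3*sqrt(2))*(sqrt(2)*t + sqrt(2)/2)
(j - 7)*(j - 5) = j^2 - 12*j + 35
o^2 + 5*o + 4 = (o + 1)*(o + 4)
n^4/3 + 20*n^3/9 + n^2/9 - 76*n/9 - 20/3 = (n/3 + 1/3)*(n - 2)*(n + 5/3)*(n + 6)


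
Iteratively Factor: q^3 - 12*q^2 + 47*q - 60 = (q - 4)*(q^2 - 8*q + 15) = (q - 5)*(q - 4)*(q - 3)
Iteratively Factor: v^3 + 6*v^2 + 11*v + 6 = (v + 1)*(v^2 + 5*v + 6) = (v + 1)*(v + 2)*(v + 3)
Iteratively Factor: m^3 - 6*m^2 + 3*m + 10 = (m + 1)*(m^2 - 7*m + 10) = (m - 5)*(m + 1)*(m - 2)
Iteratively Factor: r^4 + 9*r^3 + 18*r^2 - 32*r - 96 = (r + 4)*(r^3 + 5*r^2 - 2*r - 24) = (r - 2)*(r + 4)*(r^2 + 7*r + 12) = (r - 2)*(r + 3)*(r + 4)*(r + 4)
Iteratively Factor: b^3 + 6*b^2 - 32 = (b + 4)*(b^2 + 2*b - 8) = (b - 2)*(b + 4)*(b + 4)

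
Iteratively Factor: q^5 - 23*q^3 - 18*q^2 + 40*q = (q + 2)*(q^4 - 2*q^3 - 19*q^2 + 20*q) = q*(q + 2)*(q^3 - 2*q^2 - 19*q + 20) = q*(q + 2)*(q + 4)*(q^2 - 6*q + 5) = q*(q - 1)*(q + 2)*(q + 4)*(q - 5)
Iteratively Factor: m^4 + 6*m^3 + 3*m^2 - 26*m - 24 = (m - 2)*(m^3 + 8*m^2 + 19*m + 12) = (m - 2)*(m + 1)*(m^2 + 7*m + 12) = (m - 2)*(m + 1)*(m + 4)*(m + 3)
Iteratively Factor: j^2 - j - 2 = (j + 1)*(j - 2)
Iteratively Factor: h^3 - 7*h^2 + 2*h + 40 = (h + 2)*(h^2 - 9*h + 20) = (h - 5)*(h + 2)*(h - 4)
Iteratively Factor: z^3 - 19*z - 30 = (z - 5)*(z^2 + 5*z + 6) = (z - 5)*(z + 3)*(z + 2)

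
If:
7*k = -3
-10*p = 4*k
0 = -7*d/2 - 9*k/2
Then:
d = 27/49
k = -3/7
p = 6/35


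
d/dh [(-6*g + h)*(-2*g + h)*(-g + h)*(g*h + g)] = g*(-12*g^3 + 40*g^2*h + 20*g^2 - 27*g*h^2 - 18*g*h + 4*h^3 + 3*h^2)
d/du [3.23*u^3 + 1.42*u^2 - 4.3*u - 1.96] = 9.69*u^2 + 2.84*u - 4.3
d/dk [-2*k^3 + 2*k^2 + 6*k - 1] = -6*k^2 + 4*k + 6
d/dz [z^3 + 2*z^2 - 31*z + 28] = 3*z^2 + 4*z - 31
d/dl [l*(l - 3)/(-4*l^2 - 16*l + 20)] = (-7*l^2 + 10*l - 15)/(4*(l^4 + 8*l^3 + 6*l^2 - 40*l + 25))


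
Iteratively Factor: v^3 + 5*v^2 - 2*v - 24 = (v + 3)*(v^2 + 2*v - 8) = (v - 2)*(v + 3)*(v + 4)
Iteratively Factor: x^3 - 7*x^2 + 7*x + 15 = (x - 3)*(x^2 - 4*x - 5) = (x - 3)*(x + 1)*(x - 5)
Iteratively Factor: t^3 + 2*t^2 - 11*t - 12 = (t + 4)*(t^2 - 2*t - 3) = (t - 3)*(t + 4)*(t + 1)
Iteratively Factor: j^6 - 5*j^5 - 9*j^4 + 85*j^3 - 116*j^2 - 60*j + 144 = (j - 3)*(j^5 - 2*j^4 - 15*j^3 + 40*j^2 + 4*j - 48) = (j - 3)*(j + 1)*(j^4 - 3*j^3 - 12*j^2 + 52*j - 48) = (j - 3)*(j - 2)*(j + 1)*(j^3 - j^2 - 14*j + 24) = (j - 3)^2*(j - 2)*(j + 1)*(j^2 + 2*j - 8) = (j - 3)^2*(j - 2)^2*(j + 1)*(j + 4)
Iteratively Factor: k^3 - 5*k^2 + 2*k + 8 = (k + 1)*(k^2 - 6*k + 8) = (k - 4)*(k + 1)*(k - 2)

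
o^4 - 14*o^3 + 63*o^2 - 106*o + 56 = (o - 7)*(o - 4)*(o - 2)*(o - 1)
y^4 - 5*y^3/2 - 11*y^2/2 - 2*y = y*(y - 4)*(y + 1/2)*(y + 1)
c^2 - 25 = (c - 5)*(c + 5)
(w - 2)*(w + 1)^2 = w^3 - 3*w - 2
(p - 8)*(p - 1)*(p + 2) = p^3 - 7*p^2 - 10*p + 16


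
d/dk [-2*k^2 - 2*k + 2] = -4*k - 2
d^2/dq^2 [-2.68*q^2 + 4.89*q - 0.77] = -5.36000000000000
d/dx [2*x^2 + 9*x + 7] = 4*x + 9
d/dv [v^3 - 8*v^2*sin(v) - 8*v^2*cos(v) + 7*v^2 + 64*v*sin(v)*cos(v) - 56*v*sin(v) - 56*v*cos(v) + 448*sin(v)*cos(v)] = -8*sqrt(2)*v^2*cos(v + pi/4) + 3*v^2 + 40*v*sin(v) - 72*v*cos(v) + 64*v*cos(2*v) + 14*v + 32*sin(2*v) - 56*sqrt(2)*sin(v + pi/4) + 448*cos(2*v)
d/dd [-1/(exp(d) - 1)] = 1/(4*sinh(d/2)^2)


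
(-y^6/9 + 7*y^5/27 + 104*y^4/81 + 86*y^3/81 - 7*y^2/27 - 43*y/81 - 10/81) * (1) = -y^6/9 + 7*y^5/27 + 104*y^4/81 + 86*y^3/81 - 7*y^2/27 - 43*y/81 - 10/81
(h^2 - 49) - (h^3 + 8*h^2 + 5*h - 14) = -h^3 - 7*h^2 - 5*h - 35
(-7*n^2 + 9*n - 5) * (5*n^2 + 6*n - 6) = -35*n^4 + 3*n^3 + 71*n^2 - 84*n + 30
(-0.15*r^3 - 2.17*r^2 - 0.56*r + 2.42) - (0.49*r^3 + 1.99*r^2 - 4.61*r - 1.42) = -0.64*r^3 - 4.16*r^2 + 4.05*r + 3.84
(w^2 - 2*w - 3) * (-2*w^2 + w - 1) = -2*w^4 + 5*w^3 + 3*w^2 - w + 3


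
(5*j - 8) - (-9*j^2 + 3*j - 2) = 9*j^2 + 2*j - 6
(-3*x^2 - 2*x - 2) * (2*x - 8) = -6*x^3 + 20*x^2 + 12*x + 16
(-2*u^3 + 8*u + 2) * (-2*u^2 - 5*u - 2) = 4*u^5 + 10*u^4 - 12*u^3 - 44*u^2 - 26*u - 4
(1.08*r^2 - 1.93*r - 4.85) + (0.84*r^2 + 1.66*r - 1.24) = 1.92*r^2 - 0.27*r - 6.09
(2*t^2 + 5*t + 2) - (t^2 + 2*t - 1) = t^2 + 3*t + 3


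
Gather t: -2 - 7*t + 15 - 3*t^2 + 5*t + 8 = -3*t^2 - 2*t + 21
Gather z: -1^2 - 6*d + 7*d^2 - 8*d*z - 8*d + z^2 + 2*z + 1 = 7*d^2 - 14*d + z^2 + z*(2 - 8*d)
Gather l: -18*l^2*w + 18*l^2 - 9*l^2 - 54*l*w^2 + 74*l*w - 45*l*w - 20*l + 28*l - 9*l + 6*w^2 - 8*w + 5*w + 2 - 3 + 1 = l^2*(9 - 18*w) + l*(-54*w^2 + 29*w - 1) + 6*w^2 - 3*w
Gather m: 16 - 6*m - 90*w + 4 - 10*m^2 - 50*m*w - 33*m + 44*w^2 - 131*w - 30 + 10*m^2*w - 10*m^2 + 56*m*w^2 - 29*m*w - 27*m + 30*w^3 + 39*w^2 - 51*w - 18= m^2*(10*w - 20) + m*(56*w^2 - 79*w - 66) + 30*w^3 + 83*w^2 - 272*w - 28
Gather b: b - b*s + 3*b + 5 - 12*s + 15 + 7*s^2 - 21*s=b*(4 - s) + 7*s^2 - 33*s + 20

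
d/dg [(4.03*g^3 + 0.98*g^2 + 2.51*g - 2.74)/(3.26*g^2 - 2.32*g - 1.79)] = (13.1378*g^4 - 18.6992*g^3 - 32.0973*g^2 + 14.3564*g - 10.8497)/(10.6276*g^4 - 15.1264*g^3 - 6.2884*g^2 + 8.3056*g + 3.2041)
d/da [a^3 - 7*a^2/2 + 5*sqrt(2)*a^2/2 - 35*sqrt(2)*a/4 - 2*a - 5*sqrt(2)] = 3*a^2 - 7*a + 5*sqrt(2)*a - 35*sqrt(2)/4 - 2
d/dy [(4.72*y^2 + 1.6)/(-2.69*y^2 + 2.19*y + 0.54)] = (10.3368*y^2 + 13.7056*y - 3.504)/(7.2361*y^4 - 11.7822*y^3 + 1.8909*y^2 + 2.3652*y + 0.2916)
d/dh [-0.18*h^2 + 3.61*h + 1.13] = 3.61 - 0.36*h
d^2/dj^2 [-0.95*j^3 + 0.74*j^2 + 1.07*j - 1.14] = 1.48 - 5.7*j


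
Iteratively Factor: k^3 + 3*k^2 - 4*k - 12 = (k - 2)*(k^2 + 5*k + 6) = (k - 2)*(k + 2)*(k + 3)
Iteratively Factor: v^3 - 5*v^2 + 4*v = (v - 1)*(v^2 - 4*v) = (v - 4)*(v - 1)*(v)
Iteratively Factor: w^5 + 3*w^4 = (w)*(w^4 + 3*w^3) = w^2*(w^3 + 3*w^2) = w^3*(w^2 + 3*w) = w^3*(w + 3)*(w)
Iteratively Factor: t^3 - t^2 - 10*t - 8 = (t - 4)*(t^2 + 3*t + 2) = (t - 4)*(t + 1)*(t + 2)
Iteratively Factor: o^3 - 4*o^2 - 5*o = (o + 1)*(o^2 - 5*o) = (o - 5)*(o + 1)*(o)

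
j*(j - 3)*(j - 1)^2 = j^4 - 5*j^3 + 7*j^2 - 3*j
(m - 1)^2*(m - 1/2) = m^3 - 5*m^2/2 + 2*m - 1/2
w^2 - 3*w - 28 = (w - 7)*(w + 4)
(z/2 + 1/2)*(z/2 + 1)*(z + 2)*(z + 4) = z^4/4 + 9*z^3/4 + 7*z^2 + 9*z + 4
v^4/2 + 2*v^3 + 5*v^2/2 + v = v*(v/2 + 1)*(v + 1)^2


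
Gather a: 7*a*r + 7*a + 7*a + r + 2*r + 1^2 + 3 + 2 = a*(7*r + 14) + 3*r + 6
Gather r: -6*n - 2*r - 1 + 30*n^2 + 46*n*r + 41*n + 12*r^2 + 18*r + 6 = 30*n^2 + 35*n + 12*r^2 + r*(46*n + 16) + 5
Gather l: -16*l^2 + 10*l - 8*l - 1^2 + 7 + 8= -16*l^2 + 2*l + 14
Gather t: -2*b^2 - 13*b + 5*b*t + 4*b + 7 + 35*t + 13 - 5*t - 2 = -2*b^2 - 9*b + t*(5*b + 30) + 18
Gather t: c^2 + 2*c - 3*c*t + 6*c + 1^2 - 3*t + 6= c^2 + 8*c + t*(-3*c - 3) + 7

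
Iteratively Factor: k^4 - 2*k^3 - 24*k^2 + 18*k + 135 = (k - 5)*(k^3 + 3*k^2 - 9*k - 27) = (k - 5)*(k - 3)*(k^2 + 6*k + 9) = (k - 5)*(k - 3)*(k + 3)*(k + 3)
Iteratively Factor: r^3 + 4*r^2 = (r)*(r^2 + 4*r) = r*(r + 4)*(r)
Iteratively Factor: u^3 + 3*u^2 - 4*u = (u - 1)*(u^2 + 4*u) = u*(u - 1)*(u + 4)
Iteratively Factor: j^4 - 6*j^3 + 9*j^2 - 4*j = (j)*(j^3 - 6*j^2 + 9*j - 4) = j*(j - 1)*(j^2 - 5*j + 4) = j*(j - 1)^2*(j - 4)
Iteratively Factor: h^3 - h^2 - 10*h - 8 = (h + 2)*(h^2 - 3*h - 4) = (h - 4)*(h + 2)*(h + 1)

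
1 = 1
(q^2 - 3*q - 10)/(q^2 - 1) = (q^2 - 3*q - 10)/(q^2 - 1)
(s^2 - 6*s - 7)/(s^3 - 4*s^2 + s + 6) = (s - 7)/(s^2 - 5*s + 6)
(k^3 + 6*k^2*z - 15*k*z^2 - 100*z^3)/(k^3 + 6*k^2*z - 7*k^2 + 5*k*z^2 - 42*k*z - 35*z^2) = (k^2 + k*z - 20*z^2)/(k^2 + k*z - 7*k - 7*z)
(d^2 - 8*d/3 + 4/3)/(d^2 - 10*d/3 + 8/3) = (3*d - 2)/(3*d - 4)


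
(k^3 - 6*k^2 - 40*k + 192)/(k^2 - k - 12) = (k^2 - 2*k - 48)/(k + 3)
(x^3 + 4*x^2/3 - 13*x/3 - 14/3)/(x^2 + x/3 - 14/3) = x + 1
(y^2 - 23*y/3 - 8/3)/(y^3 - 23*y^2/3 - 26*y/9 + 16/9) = 3*(3*y + 1)/(9*y^2 + 3*y - 2)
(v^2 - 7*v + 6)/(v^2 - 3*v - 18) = (v - 1)/(v + 3)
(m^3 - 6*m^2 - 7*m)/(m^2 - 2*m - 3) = m*(m - 7)/(m - 3)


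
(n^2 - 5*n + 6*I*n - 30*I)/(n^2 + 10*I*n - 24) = (n - 5)/(n + 4*I)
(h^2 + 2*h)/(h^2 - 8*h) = (h + 2)/(h - 8)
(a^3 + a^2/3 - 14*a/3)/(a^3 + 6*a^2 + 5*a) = (3*a^2 + a - 14)/(3*(a^2 + 6*a + 5))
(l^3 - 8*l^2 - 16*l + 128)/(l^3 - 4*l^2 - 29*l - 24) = (l^2 - 16)/(l^2 + 4*l + 3)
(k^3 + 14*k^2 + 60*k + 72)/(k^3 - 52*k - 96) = (k + 6)/(k - 8)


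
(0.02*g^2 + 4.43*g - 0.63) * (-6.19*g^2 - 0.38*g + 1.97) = -0.1238*g^4 - 27.4293*g^3 + 2.2557*g^2 + 8.9665*g - 1.2411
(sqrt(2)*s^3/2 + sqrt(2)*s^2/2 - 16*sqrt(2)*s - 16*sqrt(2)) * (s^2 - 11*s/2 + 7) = sqrt(2)*s^5/2 - 9*sqrt(2)*s^4/4 - 61*sqrt(2)*s^3/4 + 151*sqrt(2)*s^2/2 - 24*sqrt(2)*s - 112*sqrt(2)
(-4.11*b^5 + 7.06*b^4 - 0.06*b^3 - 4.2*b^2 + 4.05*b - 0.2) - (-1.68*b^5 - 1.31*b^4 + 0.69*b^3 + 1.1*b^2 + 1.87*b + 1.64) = -2.43*b^5 + 8.37*b^4 - 0.75*b^3 - 5.3*b^2 + 2.18*b - 1.84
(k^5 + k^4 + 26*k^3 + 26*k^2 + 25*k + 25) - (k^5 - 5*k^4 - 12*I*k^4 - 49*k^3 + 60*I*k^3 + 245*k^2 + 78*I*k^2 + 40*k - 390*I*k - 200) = 6*k^4 + 12*I*k^4 + 75*k^3 - 60*I*k^3 - 219*k^2 - 78*I*k^2 - 15*k + 390*I*k + 225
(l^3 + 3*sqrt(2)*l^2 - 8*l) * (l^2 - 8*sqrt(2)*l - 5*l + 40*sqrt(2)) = l^5 - 5*sqrt(2)*l^4 - 5*l^4 - 56*l^3 + 25*sqrt(2)*l^3 + 64*sqrt(2)*l^2 + 280*l^2 - 320*sqrt(2)*l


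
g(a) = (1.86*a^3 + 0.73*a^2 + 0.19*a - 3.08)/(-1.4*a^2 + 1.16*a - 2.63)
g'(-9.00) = -1.33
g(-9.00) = 10.29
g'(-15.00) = -1.33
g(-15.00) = 18.26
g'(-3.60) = -1.23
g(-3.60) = 3.25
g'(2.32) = -2.16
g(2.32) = -3.28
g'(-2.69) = -1.12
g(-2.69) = 2.17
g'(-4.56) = -1.28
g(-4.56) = 4.46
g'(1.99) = -2.39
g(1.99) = -2.53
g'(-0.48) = 0.43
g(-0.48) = 0.91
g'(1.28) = -2.79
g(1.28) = -0.66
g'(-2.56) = -1.09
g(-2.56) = 2.03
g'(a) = (2.8*a - 1.16)*(1.86*a^3 + 0.73*a^2 + 0.19*a - 3.08)/(-1.4*a^2 + 1.16*a - 2.63)^2 + (5.58*a^2 + 1.46*a + 0.19)/(-1.4*a^2 + 1.16*a - 2.63)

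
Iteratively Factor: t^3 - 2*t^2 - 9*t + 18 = (t - 2)*(t^2 - 9) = (t - 2)*(t + 3)*(t - 3)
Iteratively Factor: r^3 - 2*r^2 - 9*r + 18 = (r - 2)*(r^2 - 9) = (r - 3)*(r - 2)*(r + 3)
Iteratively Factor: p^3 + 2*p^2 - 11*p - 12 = (p + 4)*(p^2 - 2*p - 3) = (p - 3)*(p + 4)*(p + 1)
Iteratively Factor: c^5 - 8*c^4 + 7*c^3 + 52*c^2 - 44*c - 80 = (c + 2)*(c^4 - 10*c^3 + 27*c^2 - 2*c - 40) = (c - 5)*(c + 2)*(c^3 - 5*c^2 + 2*c + 8) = (c - 5)*(c - 2)*(c + 2)*(c^2 - 3*c - 4) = (c - 5)*(c - 4)*(c - 2)*(c + 2)*(c + 1)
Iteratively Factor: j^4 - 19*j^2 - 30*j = (j + 3)*(j^3 - 3*j^2 - 10*j) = (j - 5)*(j + 3)*(j^2 + 2*j) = j*(j - 5)*(j + 3)*(j + 2)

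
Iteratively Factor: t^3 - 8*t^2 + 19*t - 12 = (t - 1)*(t^2 - 7*t + 12) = (t - 4)*(t - 1)*(t - 3)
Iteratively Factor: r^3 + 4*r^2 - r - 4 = (r + 4)*(r^2 - 1) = (r + 1)*(r + 4)*(r - 1)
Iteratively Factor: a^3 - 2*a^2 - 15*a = (a + 3)*(a^2 - 5*a) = a*(a + 3)*(a - 5)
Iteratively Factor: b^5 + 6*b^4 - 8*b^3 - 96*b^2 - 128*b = (b + 2)*(b^4 + 4*b^3 - 16*b^2 - 64*b) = (b + 2)*(b + 4)*(b^3 - 16*b) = (b + 2)*(b + 4)^2*(b^2 - 4*b) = (b - 4)*(b + 2)*(b + 4)^2*(b)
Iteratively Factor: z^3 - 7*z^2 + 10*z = (z - 2)*(z^2 - 5*z) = z*(z - 2)*(z - 5)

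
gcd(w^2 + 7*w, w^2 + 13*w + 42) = w + 7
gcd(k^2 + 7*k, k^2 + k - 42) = k + 7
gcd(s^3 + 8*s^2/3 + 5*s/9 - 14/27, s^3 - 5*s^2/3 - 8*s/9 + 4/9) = s^2 + s/3 - 2/9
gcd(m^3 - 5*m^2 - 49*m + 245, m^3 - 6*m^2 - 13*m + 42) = m - 7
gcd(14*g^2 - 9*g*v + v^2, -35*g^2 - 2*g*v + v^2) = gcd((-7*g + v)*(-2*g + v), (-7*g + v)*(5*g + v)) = -7*g + v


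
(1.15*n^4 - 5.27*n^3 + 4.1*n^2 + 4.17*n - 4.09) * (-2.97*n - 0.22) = -3.4155*n^5 + 15.3989*n^4 - 11.0176*n^3 - 13.2869*n^2 + 11.2299*n + 0.8998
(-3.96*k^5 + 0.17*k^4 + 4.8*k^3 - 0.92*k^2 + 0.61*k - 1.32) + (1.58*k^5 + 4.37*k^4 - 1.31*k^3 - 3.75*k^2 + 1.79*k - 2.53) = -2.38*k^5 + 4.54*k^4 + 3.49*k^3 - 4.67*k^2 + 2.4*k - 3.85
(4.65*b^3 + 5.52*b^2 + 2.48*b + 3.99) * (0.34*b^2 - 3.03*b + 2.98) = 1.581*b^5 - 12.2127*b^4 - 2.0254*b^3 + 10.2918*b^2 - 4.6993*b + 11.8902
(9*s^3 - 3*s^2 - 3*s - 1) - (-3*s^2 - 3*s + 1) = 9*s^3 - 2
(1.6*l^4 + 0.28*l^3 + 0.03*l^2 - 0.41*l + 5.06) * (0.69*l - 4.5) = 1.104*l^5 - 7.0068*l^4 - 1.2393*l^3 - 0.4179*l^2 + 5.3364*l - 22.77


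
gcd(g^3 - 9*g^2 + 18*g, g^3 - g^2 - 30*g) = g^2 - 6*g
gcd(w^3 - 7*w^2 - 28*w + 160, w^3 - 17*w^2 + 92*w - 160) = w^2 - 12*w + 32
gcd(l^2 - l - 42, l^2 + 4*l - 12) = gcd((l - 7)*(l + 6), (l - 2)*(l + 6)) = l + 6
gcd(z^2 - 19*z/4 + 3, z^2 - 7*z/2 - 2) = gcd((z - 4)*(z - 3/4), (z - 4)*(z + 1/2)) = z - 4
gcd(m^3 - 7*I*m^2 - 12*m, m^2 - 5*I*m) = m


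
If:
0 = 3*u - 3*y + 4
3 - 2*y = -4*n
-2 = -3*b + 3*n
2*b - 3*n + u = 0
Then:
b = -5/6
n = -3/2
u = -17/6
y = -3/2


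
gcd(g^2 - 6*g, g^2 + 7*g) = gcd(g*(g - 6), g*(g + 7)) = g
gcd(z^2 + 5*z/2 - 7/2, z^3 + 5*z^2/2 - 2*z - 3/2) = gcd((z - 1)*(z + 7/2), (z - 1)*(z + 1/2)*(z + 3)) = z - 1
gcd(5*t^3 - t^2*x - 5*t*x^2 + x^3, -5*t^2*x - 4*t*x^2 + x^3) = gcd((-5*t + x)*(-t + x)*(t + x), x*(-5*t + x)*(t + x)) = -5*t^2 - 4*t*x + x^2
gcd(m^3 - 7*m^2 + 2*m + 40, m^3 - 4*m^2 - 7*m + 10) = m^2 - 3*m - 10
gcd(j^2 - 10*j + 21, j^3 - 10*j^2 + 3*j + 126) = j - 7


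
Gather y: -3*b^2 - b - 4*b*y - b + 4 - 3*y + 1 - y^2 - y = -3*b^2 - 2*b - y^2 + y*(-4*b - 4) + 5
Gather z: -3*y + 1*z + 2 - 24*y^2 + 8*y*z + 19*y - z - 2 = -24*y^2 + 8*y*z + 16*y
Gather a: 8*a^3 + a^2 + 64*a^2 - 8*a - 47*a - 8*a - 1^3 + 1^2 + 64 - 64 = 8*a^3 + 65*a^2 - 63*a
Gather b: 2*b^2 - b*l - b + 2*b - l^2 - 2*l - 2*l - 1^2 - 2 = 2*b^2 + b*(1 - l) - l^2 - 4*l - 3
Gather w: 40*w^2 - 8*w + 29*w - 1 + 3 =40*w^2 + 21*w + 2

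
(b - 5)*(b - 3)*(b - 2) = b^3 - 10*b^2 + 31*b - 30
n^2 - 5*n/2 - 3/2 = (n - 3)*(n + 1/2)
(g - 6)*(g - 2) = g^2 - 8*g + 12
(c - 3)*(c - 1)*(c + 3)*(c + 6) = c^4 + 5*c^3 - 15*c^2 - 45*c + 54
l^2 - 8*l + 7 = (l - 7)*(l - 1)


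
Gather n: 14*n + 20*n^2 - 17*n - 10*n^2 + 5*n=10*n^2 + 2*n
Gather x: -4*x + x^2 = x^2 - 4*x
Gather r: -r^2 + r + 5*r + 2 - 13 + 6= -r^2 + 6*r - 5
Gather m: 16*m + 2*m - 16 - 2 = 18*m - 18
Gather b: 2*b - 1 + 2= 2*b + 1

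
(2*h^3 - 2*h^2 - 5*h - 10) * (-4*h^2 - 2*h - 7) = -8*h^5 + 4*h^4 + 10*h^3 + 64*h^2 + 55*h + 70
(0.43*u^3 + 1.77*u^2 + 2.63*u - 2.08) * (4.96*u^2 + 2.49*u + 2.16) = 2.1328*u^5 + 9.8499*u^4 + 18.3809*u^3 + 0.0550999999999995*u^2 + 0.5016*u - 4.4928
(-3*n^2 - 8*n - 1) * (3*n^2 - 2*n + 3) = -9*n^4 - 18*n^3 + 4*n^2 - 22*n - 3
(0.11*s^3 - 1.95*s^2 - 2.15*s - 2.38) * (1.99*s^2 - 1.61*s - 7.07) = 0.2189*s^5 - 4.0576*s^4 - 1.9167*s^3 + 12.5118*s^2 + 19.0323*s + 16.8266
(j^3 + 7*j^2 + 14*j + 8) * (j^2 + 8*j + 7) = j^5 + 15*j^4 + 77*j^3 + 169*j^2 + 162*j + 56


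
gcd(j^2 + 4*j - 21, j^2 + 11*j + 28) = j + 7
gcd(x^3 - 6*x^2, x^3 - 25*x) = x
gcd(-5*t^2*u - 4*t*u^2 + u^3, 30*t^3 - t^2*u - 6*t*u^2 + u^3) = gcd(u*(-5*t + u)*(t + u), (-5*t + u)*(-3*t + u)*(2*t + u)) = 5*t - u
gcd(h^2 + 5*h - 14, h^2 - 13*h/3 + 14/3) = h - 2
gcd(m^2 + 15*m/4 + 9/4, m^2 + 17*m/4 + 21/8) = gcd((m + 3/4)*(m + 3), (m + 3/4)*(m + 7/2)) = m + 3/4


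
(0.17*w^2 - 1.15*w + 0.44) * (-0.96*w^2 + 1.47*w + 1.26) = -0.1632*w^4 + 1.3539*w^3 - 1.8987*w^2 - 0.8022*w + 0.5544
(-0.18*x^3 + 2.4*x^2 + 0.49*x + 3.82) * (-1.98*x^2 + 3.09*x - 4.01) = 0.3564*x^5 - 5.3082*x^4 + 7.1676*x^3 - 15.6735*x^2 + 9.8389*x - 15.3182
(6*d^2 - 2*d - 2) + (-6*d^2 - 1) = -2*d - 3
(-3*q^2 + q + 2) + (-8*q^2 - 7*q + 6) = -11*q^2 - 6*q + 8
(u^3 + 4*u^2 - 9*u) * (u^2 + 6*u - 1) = u^5 + 10*u^4 + 14*u^3 - 58*u^2 + 9*u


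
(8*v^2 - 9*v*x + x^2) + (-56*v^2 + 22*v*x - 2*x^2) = -48*v^2 + 13*v*x - x^2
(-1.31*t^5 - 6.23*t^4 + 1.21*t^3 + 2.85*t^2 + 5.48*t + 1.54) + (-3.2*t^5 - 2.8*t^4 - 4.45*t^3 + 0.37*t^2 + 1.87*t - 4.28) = -4.51*t^5 - 9.03*t^4 - 3.24*t^3 + 3.22*t^2 + 7.35*t - 2.74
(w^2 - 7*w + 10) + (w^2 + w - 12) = 2*w^2 - 6*w - 2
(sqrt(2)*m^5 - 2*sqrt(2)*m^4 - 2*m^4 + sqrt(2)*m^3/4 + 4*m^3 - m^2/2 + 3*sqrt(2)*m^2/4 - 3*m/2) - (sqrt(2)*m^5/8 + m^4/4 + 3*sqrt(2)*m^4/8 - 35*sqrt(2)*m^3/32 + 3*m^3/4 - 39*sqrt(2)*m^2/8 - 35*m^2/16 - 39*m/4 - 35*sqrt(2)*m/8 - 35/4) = 7*sqrt(2)*m^5/8 - 19*sqrt(2)*m^4/8 - 9*m^4/4 + 43*sqrt(2)*m^3/32 + 13*m^3/4 + 27*m^2/16 + 45*sqrt(2)*m^2/8 + 35*sqrt(2)*m/8 + 33*m/4 + 35/4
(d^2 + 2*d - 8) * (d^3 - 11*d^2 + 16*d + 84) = d^5 - 9*d^4 - 14*d^3 + 204*d^2 + 40*d - 672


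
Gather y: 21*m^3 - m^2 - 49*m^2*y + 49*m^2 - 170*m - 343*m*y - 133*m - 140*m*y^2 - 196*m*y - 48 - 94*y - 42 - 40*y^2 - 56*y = 21*m^3 + 48*m^2 - 303*m + y^2*(-140*m - 40) + y*(-49*m^2 - 539*m - 150) - 90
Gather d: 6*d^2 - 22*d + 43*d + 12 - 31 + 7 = 6*d^2 + 21*d - 12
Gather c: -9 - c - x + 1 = -c - x - 8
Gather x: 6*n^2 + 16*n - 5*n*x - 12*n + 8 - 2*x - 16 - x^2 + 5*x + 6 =6*n^2 + 4*n - x^2 + x*(3 - 5*n) - 2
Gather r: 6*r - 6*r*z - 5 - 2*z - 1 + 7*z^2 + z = r*(6 - 6*z) + 7*z^2 - z - 6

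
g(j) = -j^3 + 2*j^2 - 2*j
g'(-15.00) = -737.00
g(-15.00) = 3855.00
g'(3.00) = -17.00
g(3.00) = -15.00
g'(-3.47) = -52.00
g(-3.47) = 72.80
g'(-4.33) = -75.57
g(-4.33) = 127.34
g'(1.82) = -4.66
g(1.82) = -3.04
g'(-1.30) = -12.27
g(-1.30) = 8.18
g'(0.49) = -0.76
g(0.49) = -0.62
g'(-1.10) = -10.03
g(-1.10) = 5.95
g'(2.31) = -8.77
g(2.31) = -6.27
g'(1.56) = -3.06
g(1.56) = -2.05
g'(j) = -3*j^2 + 4*j - 2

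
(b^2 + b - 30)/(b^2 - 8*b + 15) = (b + 6)/(b - 3)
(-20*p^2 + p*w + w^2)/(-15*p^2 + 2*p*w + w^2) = (4*p - w)/(3*p - w)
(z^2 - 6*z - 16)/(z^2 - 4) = (z - 8)/(z - 2)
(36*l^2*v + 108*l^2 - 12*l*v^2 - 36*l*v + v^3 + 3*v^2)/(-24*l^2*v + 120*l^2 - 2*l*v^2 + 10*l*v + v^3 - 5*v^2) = (-6*l*v - 18*l + v^2 + 3*v)/(4*l*v - 20*l + v^2 - 5*v)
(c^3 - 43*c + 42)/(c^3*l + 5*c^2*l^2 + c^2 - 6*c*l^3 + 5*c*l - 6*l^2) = (c^3 - 43*c + 42)/(c^3*l + 5*c^2*l^2 + c^2 - 6*c*l^3 + 5*c*l - 6*l^2)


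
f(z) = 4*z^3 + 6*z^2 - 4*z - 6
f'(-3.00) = 68.00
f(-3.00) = -48.00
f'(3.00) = 140.00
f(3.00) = 144.00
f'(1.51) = 41.48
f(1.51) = 15.41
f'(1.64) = 47.96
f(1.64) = 21.22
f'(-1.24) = -0.43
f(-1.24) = 0.56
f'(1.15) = 25.67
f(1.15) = 3.42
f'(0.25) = -0.25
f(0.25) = -6.56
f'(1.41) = 36.78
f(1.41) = 11.50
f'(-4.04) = 143.38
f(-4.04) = -155.67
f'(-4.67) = 201.67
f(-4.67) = -263.86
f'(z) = 12*z^2 + 12*z - 4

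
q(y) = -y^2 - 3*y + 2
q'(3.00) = -9.00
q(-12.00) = -106.00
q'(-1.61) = 0.22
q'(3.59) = -10.18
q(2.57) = -12.31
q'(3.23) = -9.46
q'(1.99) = -6.98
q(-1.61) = 4.24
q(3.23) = -18.12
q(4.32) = -29.62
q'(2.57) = -8.14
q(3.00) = -16.00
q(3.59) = -21.66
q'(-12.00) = 21.00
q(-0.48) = 3.21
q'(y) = -2*y - 3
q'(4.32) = -11.64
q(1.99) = -7.93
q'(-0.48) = -2.04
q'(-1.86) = 0.72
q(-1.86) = 4.12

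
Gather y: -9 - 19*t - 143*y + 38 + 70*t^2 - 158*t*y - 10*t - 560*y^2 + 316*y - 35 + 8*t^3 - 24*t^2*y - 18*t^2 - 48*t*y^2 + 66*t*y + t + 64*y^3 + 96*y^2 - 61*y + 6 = 8*t^3 + 52*t^2 - 28*t + 64*y^3 + y^2*(-48*t - 464) + y*(-24*t^2 - 92*t + 112)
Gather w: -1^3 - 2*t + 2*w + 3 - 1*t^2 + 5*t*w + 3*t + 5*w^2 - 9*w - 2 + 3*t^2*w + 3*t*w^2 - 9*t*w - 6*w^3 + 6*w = -t^2 + t - 6*w^3 + w^2*(3*t + 5) + w*(3*t^2 - 4*t - 1)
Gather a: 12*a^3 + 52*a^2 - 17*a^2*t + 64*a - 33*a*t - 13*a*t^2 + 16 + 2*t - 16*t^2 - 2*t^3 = 12*a^3 + a^2*(52 - 17*t) + a*(-13*t^2 - 33*t + 64) - 2*t^3 - 16*t^2 + 2*t + 16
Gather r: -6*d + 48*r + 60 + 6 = -6*d + 48*r + 66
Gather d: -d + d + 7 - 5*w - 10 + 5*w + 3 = 0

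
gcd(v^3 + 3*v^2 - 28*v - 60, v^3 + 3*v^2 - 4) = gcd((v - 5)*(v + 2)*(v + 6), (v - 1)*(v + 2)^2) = v + 2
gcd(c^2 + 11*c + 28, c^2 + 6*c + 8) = c + 4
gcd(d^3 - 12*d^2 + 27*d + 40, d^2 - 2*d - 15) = d - 5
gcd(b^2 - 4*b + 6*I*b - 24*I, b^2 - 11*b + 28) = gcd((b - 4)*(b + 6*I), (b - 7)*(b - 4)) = b - 4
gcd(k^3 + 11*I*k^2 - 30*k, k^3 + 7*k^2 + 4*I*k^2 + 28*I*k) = k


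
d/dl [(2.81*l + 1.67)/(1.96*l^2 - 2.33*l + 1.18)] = (-5.5076*l^2 - 6.5464*l + 7.2069)/(3.8416*l^4 - 9.1336*l^3 + 10.0545*l^2 - 5.4988*l + 1.3924)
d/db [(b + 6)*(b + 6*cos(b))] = b - (b + 6)*(6*sin(b) - 1) + 6*cos(b)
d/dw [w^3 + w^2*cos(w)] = w*(-w*sin(w) + 3*w + 2*cos(w))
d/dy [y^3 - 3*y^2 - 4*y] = 3*y^2 - 6*y - 4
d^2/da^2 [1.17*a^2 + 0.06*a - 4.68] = 2.34000000000000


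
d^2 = d^2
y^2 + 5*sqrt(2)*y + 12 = (y + 2*sqrt(2))*(y + 3*sqrt(2))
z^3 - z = z*(z - 1)*(z + 1)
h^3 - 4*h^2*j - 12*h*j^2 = h*(h - 6*j)*(h + 2*j)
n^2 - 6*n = n*(n - 6)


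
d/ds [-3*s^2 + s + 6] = 1 - 6*s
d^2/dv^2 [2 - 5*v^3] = -30*v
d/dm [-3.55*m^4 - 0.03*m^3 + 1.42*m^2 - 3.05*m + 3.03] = -14.2*m^3 - 0.09*m^2 + 2.84*m - 3.05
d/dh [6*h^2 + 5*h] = 12*h + 5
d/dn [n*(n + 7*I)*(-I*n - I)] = -3*I*n^2 + 2*n*(7 - I) + 7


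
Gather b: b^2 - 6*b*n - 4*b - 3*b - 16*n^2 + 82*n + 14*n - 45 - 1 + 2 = b^2 + b*(-6*n - 7) - 16*n^2 + 96*n - 44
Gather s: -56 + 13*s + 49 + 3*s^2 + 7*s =3*s^2 + 20*s - 7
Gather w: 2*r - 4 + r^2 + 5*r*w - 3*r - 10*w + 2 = r^2 - r + w*(5*r - 10) - 2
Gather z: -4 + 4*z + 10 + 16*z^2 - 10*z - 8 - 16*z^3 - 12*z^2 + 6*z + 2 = -16*z^3 + 4*z^2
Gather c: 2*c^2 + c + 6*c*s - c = 2*c^2 + 6*c*s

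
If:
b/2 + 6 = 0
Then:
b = -12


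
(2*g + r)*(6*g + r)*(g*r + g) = 12*g^3*r + 12*g^3 + 8*g^2*r^2 + 8*g^2*r + g*r^3 + g*r^2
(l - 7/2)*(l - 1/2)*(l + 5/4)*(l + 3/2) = l^4 - 5*l^3/4 - 59*l^2/8 - 43*l/16 + 105/32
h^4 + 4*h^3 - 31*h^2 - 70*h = h*(h - 5)*(h + 2)*(h + 7)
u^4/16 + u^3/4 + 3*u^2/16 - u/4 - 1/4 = (u/4 + 1/2)^2*(u - 1)*(u + 1)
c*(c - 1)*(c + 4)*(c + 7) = c^4 + 10*c^3 + 17*c^2 - 28*c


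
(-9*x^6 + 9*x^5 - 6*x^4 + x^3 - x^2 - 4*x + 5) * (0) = 0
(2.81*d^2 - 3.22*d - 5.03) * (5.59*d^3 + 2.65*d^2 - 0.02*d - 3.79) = 15.7079*d^5 - 10.5533*d^4 - 36.7069*d^3 - 23.915*d^2 + 12.3044*d + 19.0637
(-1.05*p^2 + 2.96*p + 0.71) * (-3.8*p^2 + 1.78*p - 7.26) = 3.99*p^4 - 13.117*p^3 + 10.1938*p^2 - 20.2258*p - 5.1546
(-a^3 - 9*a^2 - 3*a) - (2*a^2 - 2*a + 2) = -a^3 - 11*a^2 - a - 2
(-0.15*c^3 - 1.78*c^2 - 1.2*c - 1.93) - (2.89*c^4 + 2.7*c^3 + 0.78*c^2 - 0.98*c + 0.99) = -2.89*c^4 - 2.85*c^3 - 2.56*c^2 - 0.22*c - 2.92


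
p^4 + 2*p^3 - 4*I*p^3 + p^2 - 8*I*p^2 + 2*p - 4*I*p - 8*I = (p + 2)*(p - 4*I)*(p - I)*(p + I)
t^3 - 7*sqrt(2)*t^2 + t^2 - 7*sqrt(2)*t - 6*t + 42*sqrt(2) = (t - 2)*(t + 3)*(t - 7*sqrt(2))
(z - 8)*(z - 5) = z^2 - 13*z + 40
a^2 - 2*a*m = a*(a - 2*m)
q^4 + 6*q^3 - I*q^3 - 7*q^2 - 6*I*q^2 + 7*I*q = q*(q - 1)*(q + 7)*(q - I)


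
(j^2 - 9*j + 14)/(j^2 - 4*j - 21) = (j - 2)/(j + 3)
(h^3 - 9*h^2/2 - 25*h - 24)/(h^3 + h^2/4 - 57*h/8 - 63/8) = 4*(h^2 - 6*h - 16)/(4*h^2 - 5*h - 21)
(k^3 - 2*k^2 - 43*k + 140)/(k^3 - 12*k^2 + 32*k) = (k^2 + 2*k - 35)/(k*(k - 8))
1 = 1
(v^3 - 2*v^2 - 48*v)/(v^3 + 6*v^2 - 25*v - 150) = v*(v - 8)/(v^2 - 25)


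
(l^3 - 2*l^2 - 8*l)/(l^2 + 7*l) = (l^2 - 2*l - 8)/(l + 7)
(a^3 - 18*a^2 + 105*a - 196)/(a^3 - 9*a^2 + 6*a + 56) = (a - 7)/(a + 2)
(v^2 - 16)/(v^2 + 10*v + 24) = (v - 4)/(v + 6)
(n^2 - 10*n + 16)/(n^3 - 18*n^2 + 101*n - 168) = (n - 2)/(n^2 - 10*n + 21)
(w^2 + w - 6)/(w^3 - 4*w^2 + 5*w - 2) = (w + 3)/(w^2 - 2*w + 1)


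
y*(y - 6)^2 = y^3 - 12*y^2 + 36*y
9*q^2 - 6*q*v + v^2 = (-3*q + v)^2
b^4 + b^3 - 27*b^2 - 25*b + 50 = (b - 5)*(b - 1)*(b + 2)*(b + 5)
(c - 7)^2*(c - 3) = c^3 - 17*c^2 + 91*c - 147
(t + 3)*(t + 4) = t^2 + 7*t + 12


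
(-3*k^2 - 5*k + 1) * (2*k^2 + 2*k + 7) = -6*k^4 - 16*k^3 - 29*k^2 - 33*k + 7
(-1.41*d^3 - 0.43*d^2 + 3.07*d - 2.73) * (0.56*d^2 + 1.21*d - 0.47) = -0.7896*d^5 - 1.9469*d^4 + 1.8616*d^3 + 2.388*d^2 - 4.7462*d + 1.2831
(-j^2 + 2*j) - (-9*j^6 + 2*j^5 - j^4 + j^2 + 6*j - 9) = 9*j^6 - 2*j^5 + j^4 - 2*j^2 - 4*j + 9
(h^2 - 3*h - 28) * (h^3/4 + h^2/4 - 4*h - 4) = h^5/4 - h^4/2 - 47*h^3/4 + h^2 + 124*h + 112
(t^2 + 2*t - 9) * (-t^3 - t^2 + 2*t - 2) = -t^5 - 3*t^4 + 9*t^3 + 11*t^2 - 22*t + 18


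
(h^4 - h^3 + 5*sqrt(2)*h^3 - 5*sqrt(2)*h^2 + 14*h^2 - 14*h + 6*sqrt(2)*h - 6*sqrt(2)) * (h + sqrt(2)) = h^5 - h^4 + 6*sqrt(2)*h^4 - 6*sqrt(2)*h^3 + 24*h^3 - 24*h^2 + 20*sqrt(2)*h^2 - 20*sqrt(2)*h + 12*h - 12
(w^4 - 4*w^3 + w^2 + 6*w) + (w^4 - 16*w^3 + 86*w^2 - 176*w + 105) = 2*w^4 - 20*w^3 + 87*w^2 - 170*w + 105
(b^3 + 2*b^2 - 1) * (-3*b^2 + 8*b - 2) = -3*b^5 + 2*b^4 + 14*b^3 - b^2 - 8*b + 2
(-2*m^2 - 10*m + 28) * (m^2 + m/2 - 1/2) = -2*m^4 - 11*m^3 + 24*m^2 + 19*m - 14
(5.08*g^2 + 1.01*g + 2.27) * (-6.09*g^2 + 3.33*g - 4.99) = -30.9372*g^4 + 10.7655*g^3 - 35.8102*g^2 + 2.5192*g - 11.3273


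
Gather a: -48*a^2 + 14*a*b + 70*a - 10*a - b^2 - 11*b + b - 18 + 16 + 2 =-48*a^2 + a*(14*b + 60) - b^2 - 10*b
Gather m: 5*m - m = 4*m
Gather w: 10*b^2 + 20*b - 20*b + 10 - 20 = 10*b^2 - 10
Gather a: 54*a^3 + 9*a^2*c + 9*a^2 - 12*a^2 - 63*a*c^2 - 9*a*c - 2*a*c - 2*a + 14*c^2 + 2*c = 54*a^3 + a^2*(9*c - 3) + a*(-63*c^2 - 11*c - 2) + 14*c^2 + 2*c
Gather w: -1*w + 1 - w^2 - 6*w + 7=-w^2 - 7*w + 8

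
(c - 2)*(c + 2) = c^2 - 4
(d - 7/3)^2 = d^2 - 14*d/3 + 49/9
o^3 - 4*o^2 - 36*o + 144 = (o - 6)*(o - 4)*(o + 6)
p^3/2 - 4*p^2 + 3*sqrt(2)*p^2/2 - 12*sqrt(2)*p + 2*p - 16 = (p/2 + sqrt(2))*(p - 8)*(p + sqrt(2))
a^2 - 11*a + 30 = (a - 6)*(a - 5)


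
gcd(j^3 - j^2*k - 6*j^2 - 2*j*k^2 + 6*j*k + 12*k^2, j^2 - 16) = 1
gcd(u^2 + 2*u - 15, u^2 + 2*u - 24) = 1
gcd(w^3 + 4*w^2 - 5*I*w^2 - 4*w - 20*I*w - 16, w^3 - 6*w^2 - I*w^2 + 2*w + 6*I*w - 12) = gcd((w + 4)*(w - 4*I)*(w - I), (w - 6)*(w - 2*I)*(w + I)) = 1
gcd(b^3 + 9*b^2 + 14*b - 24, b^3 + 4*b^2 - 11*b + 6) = b^2 + 5*b - 6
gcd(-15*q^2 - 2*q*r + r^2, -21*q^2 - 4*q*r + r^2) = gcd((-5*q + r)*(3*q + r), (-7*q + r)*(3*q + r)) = 3*q + r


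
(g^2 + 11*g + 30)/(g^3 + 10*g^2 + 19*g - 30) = 1/(g - 1)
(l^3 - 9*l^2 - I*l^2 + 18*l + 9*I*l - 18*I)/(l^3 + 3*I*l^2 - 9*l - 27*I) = (l^2 - l*(6 + I) + 6*I)/(l^2 + 3*l*(1 + I) + 9*I)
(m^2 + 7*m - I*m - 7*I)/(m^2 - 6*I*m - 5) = (m + 7)/(m - 5*I)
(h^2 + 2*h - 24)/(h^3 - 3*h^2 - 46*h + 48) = (h - 4)/(h^2 - 9*h + 8)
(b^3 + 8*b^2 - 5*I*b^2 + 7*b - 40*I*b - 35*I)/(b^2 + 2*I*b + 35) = (b^2 + 8*b + 7)/(b + 7*I)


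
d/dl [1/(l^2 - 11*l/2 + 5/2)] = 2*(11 - 4*l)/(2*l^2 - 11*l + 5)^2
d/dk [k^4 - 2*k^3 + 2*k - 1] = 4*k^3 - 6*k^2 + 2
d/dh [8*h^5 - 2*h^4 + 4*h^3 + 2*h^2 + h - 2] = 40*h^4 - 8*h^3 + 12*h^2 + 4*h + 1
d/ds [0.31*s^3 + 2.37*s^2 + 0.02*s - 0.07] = 0.93*s^2 + 4.74*s + 0.02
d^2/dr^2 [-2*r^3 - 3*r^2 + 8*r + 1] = -12*r - 6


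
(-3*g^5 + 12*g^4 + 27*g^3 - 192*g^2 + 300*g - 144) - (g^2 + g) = -3*g^5 + 12*g^4 + 27*g^3 - 193*g^2 + 299*g - 144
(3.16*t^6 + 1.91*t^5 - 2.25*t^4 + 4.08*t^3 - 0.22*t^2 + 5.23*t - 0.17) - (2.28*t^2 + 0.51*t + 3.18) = 3.16*t^6 + 1.91*t^5 - 2.25*t^4 + 4.08*t^3 - 2.5*t^2 + 4.72*t - 3.35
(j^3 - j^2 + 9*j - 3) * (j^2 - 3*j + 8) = j^5 - 4*j^4 + 20*j^3 - 38*j^2 + 81*j - 24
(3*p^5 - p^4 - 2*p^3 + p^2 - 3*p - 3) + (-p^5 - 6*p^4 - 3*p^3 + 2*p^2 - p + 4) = 2*p^5 - 7*p^4 - 5*p^3 + 3*p^2 - 4*p + 1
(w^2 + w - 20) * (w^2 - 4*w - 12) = w^4 - 3*w^3 - 36*w^2 + 68*w + 240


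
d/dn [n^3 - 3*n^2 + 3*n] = 3*n^2 - 6*n + 3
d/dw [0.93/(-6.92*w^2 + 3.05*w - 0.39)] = (12.8712*w - 2.8365)/(6.92*w^2 - 3.05*w + 0.39)^2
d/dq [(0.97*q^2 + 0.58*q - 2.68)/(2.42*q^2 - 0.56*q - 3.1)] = (-1.9468*q^2 + 6.9572*q - 3.2988)/(5.8564*q^4 - 2.7104*q^3 - 14.6904*q^2 + 3.472*q + 9.61)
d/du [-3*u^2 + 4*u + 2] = 4 - 6*u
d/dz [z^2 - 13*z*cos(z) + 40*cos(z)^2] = 13*z*sin(z) + 2*z - 40*sin(2*z) - 13*cos(z)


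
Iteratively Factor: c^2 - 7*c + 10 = (c - 5)*(c - 2)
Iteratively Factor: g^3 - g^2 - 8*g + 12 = (g - 2)*(g^2 + g - 6) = (g - 2)*(g + 3)*(g - 2)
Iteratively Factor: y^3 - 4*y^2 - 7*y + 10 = (y + 2)*(y^2 - 6*y + 5) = (y - 1)*(y + 2)*(y - 5)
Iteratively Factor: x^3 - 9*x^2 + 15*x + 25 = (x + 1)*(x^2 - 10*x + 25) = (x - 5)*(x + 1)*(x - 5)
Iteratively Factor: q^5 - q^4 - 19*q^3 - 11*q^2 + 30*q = (q - 5)*(q^4 + 4*q^3 + q^2 - 6*q) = q*(q - 5)*(q^3 + 4*q^2 + q - 6) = q*(q - 5)*(q + 3)*(q^2 + q - 2) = q*(q - 5)*(q + 2)*(q + 3)*(q - 1)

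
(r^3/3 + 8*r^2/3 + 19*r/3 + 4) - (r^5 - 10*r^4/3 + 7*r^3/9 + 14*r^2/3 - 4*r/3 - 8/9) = -r^5 + 10*r^4/3 - 4*r^3/9 - 2*r^2 + 23*r/3 + 44/9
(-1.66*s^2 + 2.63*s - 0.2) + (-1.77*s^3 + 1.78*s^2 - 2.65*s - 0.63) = -1.77*s^3 + 0.12*s^2 - 0.02*s - 0.83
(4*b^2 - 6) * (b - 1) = 4*b^3 - 4*b^2 - 6*b + 6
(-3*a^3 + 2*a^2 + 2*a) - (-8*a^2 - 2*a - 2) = -3*a^3 + 10*a^2 + 4*a + 2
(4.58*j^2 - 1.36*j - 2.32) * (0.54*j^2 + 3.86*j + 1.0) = 2.4732*j^4 + 16.9444*j^3 - 1.9224*j^2 - 10.3152*j - 2.32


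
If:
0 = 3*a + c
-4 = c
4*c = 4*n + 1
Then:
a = 4/3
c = -4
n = -17/4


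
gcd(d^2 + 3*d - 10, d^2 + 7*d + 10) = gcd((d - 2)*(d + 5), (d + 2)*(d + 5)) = d + 5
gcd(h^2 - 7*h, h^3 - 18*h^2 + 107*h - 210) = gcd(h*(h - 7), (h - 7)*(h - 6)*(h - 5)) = h - 7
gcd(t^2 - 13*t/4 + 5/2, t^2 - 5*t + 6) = t - 2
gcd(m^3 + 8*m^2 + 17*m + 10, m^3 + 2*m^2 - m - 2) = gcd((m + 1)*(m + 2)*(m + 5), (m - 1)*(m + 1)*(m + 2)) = m^2 + 3*m + 2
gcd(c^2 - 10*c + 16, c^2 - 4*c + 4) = c - 2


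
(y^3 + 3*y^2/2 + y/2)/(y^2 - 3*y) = (2*y^2 + 3*y + 1)/(2*(y - 3))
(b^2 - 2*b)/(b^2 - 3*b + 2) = b/(b - 1)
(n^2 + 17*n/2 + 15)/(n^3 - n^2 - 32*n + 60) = (n + 5/2)/(n^2 - 7*n + 10)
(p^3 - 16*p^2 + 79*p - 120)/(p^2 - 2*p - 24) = (-p^3 + 16*p^2 - 79*p + 120)/(-p^2 + 2*p + 24)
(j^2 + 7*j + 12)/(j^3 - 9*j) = (j + 4)/(j*(j - 3))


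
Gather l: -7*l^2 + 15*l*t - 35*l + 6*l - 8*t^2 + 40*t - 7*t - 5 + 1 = -7*l^2 + l*(15*t - 29) - 8*t^2 + 33*t - 4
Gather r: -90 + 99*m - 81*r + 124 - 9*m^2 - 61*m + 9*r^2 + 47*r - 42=-9*m^2 + 38*m + 9*r^2 - 34*r - 8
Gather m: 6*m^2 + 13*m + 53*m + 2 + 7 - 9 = 6*m^2 + 66*m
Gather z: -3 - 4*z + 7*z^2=7*z^2 - 4*z - 3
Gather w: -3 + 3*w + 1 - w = 2*w - 2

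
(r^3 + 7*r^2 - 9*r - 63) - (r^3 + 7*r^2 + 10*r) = -19*r - 63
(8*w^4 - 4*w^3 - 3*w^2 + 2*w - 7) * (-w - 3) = -8*w^5 - 20*w^4 + 15*w^3 + 7*w^2 + w + 21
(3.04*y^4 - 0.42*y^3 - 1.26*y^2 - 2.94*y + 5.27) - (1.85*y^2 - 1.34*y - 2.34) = 3.04*y^4 - 0.42*y^3 - 3.11*y^2 - 1.6*y + 7.61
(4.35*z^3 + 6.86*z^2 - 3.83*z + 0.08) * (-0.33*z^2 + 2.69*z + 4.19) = -1.4355*z^5 + 9.4377*z^4 + 37.9438*z^3 + 18.4143*z^2 - 15.8325*z + 0.3352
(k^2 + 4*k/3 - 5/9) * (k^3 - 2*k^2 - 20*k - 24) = k^5 - 2*k^4/3 - 209*k^3/9 - 446*k^2/9 - 188*k/9 + 40/3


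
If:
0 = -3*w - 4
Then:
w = -4/3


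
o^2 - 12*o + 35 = (o - 7)*(o - 5)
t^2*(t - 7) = t^3 - 7*t^2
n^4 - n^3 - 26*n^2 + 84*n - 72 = (n - 3)*(n - 2)^2*(n + 6)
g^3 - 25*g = g*(g - 5)*(g + 5)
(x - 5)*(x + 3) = x^2 - 2*x - 15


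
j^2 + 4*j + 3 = (j + 1)*(j + 3)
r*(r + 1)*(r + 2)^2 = r^4 + 5*r^3 + 8*r^2 + 4*r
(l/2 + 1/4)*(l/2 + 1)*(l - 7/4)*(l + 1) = l^4/4 + 7*l^3/16 - 21*l^2/32 - 41*l/32 - 7/16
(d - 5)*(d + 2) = d^2 - 3*d - 10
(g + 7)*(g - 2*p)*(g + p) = g^3 - g^2*p + 7*g^2 - 2*g*p^2 - 7*g*p - 14*p^2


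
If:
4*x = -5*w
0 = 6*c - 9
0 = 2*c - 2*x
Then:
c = 3/2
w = -6/5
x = 3/2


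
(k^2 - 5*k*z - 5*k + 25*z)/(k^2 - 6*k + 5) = (k - 5*z)/(k - 1)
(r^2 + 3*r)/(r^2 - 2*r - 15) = r/(r - 5)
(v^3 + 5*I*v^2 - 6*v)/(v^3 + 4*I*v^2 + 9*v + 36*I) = v*(v + 2*I)/(v^2 + I*v + 12)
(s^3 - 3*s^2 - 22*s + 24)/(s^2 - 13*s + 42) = (s^2 + 3*s - 4)/(s - 7)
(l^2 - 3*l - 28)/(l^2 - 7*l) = (l + 4)/l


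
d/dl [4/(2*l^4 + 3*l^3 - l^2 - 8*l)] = 4*(-8*l^3 - 9*l^2 + 2*l + 8)/(l^2*(2*l^3 + 3*l^2 - l - 8)^2)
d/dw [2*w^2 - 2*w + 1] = 4*w - 2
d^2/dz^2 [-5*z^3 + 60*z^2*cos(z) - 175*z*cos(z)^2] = -60*z^2*cos(z) - 240*z*sin(z) + 350*z*cos(2*z) - 30*z + 350*sin(2*z) + 120*cos(z)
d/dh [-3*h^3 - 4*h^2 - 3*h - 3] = -9*h^2 - 8*h - 3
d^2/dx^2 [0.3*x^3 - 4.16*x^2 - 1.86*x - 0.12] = 1.8*x - 8.32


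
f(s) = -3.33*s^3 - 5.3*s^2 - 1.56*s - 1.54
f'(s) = -9.99*s^2 - 10.6*s - 1.56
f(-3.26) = 62.59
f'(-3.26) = -73.17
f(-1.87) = 4.62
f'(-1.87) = -16.67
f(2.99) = -142.60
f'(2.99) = -122.57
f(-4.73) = 239.66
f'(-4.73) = -174.93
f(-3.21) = 59.00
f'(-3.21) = -70.47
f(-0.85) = -2.00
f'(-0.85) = 0.23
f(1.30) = -19.84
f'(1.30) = -32.22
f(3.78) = -263.02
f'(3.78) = -184.37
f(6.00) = -920.98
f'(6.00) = -424.80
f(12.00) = -6537.70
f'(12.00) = -1567.32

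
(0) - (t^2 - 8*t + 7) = -t^2 + 8*t - 7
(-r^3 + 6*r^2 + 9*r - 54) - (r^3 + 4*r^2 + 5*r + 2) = -2*r^3 + 2*r^2 + 4*r - 56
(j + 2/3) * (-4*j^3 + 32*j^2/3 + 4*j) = -4*j^4 + 8*j^3 + 100*j^2/9 + 8*j/3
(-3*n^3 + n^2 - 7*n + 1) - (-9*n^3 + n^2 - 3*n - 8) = 6*n^3 - 4*n + 9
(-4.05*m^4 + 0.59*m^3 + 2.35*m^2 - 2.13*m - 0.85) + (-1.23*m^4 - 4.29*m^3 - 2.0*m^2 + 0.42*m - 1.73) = -5.28*m^4 - 3.7*m^3 + 0.35*m^2 - 1.71*m - 2.58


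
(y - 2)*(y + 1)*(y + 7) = y^3 + 6*y^2 - 9*y - 14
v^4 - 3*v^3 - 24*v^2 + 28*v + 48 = (v - 6)*(v - 2)*(v + 1)*(v + 4)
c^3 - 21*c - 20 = (c - 5)*(c + 1)*(c + 4)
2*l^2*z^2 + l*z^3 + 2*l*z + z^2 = z*(2*l + z)*(l*z + 1)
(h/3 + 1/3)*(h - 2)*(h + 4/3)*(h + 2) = h^4/3 + 7*h^3/9 - 8*h^2/9 - 28*h/9 - 16/9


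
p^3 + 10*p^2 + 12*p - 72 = (p - 2)*(p + 6)^2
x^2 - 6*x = x*(x - 6)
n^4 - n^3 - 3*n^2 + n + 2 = (n - 2)*(n - 1)*(n + 1)^2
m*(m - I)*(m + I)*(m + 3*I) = m^4 + 3*I*m^3 + m^2 + 3*I*m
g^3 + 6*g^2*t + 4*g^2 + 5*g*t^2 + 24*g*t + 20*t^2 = (g + 4)*(g + t)*(g + 5*t)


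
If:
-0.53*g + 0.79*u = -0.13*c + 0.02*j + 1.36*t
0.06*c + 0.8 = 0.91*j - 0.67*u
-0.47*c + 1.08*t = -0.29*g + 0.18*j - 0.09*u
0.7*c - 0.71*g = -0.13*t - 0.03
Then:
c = 1.11576026850685*u - 0.35257365950145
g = 1.14224704229397*u - 0.292927879920636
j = 0.809830347374078*u + 0.855874264208696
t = 0.230486246722502*u + 0.0678674377489518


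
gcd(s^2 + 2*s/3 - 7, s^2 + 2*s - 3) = s + 3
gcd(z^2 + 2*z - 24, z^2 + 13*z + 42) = z + 6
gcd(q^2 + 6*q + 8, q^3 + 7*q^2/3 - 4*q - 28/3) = q + 2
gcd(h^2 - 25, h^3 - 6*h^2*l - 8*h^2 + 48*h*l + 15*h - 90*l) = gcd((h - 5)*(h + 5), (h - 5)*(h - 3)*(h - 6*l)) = h - 5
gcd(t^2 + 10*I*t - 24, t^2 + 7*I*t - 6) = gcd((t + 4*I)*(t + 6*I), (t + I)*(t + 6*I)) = t + 6*I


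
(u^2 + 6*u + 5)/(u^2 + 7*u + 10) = (u + 1)/(u + 2)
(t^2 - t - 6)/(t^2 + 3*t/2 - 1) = 2*(t - 3)/(2*t - 1)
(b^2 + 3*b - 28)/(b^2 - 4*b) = (b + 7)/b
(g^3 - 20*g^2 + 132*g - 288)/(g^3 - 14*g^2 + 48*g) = (g - 6)/g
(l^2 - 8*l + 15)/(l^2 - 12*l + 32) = (l^2 - 8*l + 15)/(l^2 - 12*l + 32)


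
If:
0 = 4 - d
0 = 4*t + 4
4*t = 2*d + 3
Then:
No Solution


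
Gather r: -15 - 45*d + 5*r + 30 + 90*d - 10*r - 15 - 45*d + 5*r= 0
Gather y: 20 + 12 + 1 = 33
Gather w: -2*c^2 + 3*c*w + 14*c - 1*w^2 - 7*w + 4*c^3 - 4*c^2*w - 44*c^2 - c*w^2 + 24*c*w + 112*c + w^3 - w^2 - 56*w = 4*c^3 - 46*c^2 + 126*c + w^3 + w^2*(-c - 2) + w*(-4*c^2 + 27*c - 63)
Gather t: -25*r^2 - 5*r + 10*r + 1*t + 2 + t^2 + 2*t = -25*r^2 + 5*r + t^2 + 3*t + 2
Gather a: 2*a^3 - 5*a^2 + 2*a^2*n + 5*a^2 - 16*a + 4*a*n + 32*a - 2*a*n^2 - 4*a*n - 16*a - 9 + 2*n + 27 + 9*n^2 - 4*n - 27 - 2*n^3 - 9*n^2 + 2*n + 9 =2*a^3 + 2*a^2*n - 2*a*n^2 - 2*n^3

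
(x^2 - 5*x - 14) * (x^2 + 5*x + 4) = x^4 - 35*x^2 - 90*x - 56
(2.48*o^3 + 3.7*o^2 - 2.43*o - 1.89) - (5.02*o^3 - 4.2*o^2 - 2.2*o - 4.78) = -2.54*o^3 + 7.9*o^2 - 0.23*o + 2.89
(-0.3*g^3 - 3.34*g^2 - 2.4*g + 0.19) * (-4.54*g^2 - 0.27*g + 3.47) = 1.362*g^5 + 15.2446*g^4 + 10.7568*g^3 - 11.8044*g^2 - 8.3793*g + 0.6593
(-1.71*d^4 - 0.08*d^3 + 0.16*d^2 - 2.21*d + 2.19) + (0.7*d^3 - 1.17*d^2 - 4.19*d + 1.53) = -1.71*d^4 + 0.62*d^3 - 1.01*d^2 - 6.4*d + 3.72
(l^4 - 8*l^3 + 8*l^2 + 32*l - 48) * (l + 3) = l^5 - 5*l^4 - 16*l^3 + 56*l^2 + 48*l - 144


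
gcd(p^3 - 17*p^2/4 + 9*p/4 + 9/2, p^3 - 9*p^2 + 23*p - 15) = p - 3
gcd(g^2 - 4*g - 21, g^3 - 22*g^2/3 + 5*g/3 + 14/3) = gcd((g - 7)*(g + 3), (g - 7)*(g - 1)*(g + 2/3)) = g - 7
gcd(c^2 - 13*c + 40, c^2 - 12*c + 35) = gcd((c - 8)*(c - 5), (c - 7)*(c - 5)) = c - 5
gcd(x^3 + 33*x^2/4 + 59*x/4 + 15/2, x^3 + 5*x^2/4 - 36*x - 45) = x^2 + 29*x/4 + 15/2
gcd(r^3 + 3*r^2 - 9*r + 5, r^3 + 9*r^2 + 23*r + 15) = r + 5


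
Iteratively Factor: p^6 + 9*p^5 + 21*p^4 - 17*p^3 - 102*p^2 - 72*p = (p + 4)*(p^5 + 5*p^4 + p^3 - 21*p^2 - 18*p) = (p + 1)*(p + 4)*(p^4 + 4*p^3 - 3*p^2 - 18*p) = (p + 1)*(p + 3)*(p + 4)*(p^3 + p^2 - 6*p) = (p + 1)*(p + 3)^2*(p + 4)*(p^2 - 2*p) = p*(p + 1)*(p + 3)^2*(p + 4)*(p - 2)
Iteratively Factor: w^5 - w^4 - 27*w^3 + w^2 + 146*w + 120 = (w - 5)*(w^4 + 4*w^3 - 7*w^2 - 34*w - 24) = (w - 5)*(w - 3)*(w^3 + 7*w^2 + 14*w + 8) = (w - 5)*(w - 3)*(w + 4)*(w^2 + 3*w + 2) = (w - 5)*(w - 3)*(w + 1)*(w + 4)*(w + 2)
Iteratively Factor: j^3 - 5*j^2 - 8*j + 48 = (j - 4)*(j^2 - j - 12) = (j - 4)*(j + 3)*(j - 4)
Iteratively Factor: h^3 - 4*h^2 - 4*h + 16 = (h - 2)*(h^2 - 2*h - 8) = (h - 4)*(h - 2)*(h + 2)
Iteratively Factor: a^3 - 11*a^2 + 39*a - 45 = (a - 5)*(a^2 - 6*a + 9) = (a - 5)*(a - 3)*(a - 3)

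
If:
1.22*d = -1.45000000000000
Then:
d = -1.19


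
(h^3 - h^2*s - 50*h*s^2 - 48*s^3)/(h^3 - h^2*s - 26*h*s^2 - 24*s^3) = (-h^2 + 2*h*s + 48*s^2)/(-h^2 + 2*h*s + 24*s^2)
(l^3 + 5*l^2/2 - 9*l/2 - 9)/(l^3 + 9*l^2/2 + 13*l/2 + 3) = (l^2 + l - 6)/(l^2 + 3*l + 2)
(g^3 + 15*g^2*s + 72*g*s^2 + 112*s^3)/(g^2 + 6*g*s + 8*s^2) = (g^2 + 11*g*s + 28*s^2)/(g + 2*s)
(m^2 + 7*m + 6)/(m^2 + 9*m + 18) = (m + 1)/(m + 3)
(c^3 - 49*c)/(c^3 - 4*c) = (c^2 - 49)/(c^2 - 4)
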